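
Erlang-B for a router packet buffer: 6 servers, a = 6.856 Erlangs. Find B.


B(c,a) = (a^c/c!) / Σ_{k=0}^{c} a^k/k!
a^6/6! = 144.242206
Σ terms (k=0..6): 1.00000 + 6.85600 + 23.50237 + 53.71075 + 92.06022 + 126.23297 + 144.24221 = 447.604506
B = 144.242206/447.604506 = 0.322254

Final: 0.322254


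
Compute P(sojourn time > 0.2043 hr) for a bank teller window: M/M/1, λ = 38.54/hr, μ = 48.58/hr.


W ~ Exponential(μ−λ) for M/M/1.
μ − λ = 48.58 − 38.54 = 10.0400
P(W > t) = e^{−(μ−λ)t} = e^{−2.0512} = 0.128584

Final: 0.128584


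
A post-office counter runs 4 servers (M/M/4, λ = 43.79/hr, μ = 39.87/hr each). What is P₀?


a = λ/μ = 43.79/39.87 = 1.0983; ρ = a/c = 0.2746
Σ_{k=0}^{3} a^k/k! (terms k=0..3) = 1.00000 + 1.09832 + 0.60315 + 0.22082 = 2.92229
Tail: a^4/(4!(1−ρ)) = 1.45517/(24·0.7254) = 0.08358
P₀ = 1/(2.92229 + 0.08358) = 1/3.00587 = 0.332682

Final: 0.332682


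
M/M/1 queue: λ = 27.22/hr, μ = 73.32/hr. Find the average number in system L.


ρ = λ/μ = 27.22/73.32 = 0.3712
L = ρ/(1−ρ) = 0.3712/(1 − 0.3712) = 0.3712/0.6288 = 0.5905

Final: 0.5905


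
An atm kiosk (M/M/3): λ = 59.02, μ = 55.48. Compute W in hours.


a = 1.0638; ρ = 0.3546; P₀ = 0.340073
Lq = P₀·a^c·ρ/(c!(1−ρ)²) = 0.05809
Wq = Lq/λ = 0.05809/59.02 = 0.0009842 hr
W = Wq + 1/μ = 0.0009842 + 0.01802 = 0.01901 hr

Final: 0.01901 hr


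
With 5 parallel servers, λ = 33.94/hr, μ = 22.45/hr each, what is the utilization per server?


ρ = λ/(cμ) = 33.94/(5·22.45) = 33.94/112.25 = 0.3024

Final: 0.3024


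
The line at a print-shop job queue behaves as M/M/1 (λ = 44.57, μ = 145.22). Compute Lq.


ρ = 44.57/145.22 = 0.3069
Lq = ρ²/(1−ρ) = 0.09420/0.6931 = 0.1359

Final: 0.1359


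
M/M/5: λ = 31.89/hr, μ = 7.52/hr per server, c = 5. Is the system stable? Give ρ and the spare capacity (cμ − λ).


Total capacity cμ = 5·7.52 = 37.60/hr
ρ = λ/(cμ) = 31.89/37.60 = 0.8481
Stable ⇔ ρ < 1: YES
Spare capacity = cμ − λ = 37.60 − 31.89 = 5.71/hr

Final: ρ = 0.8481; stable; margin = 5.71/hr


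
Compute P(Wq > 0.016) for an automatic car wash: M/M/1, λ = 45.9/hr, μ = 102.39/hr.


ρ = 45.9/102.39 = 0.4483
P(Wq > t) = ρ·e^{−(μ−λ)t} = 0.4483·e^{−0.9038}
= 0.4483·0.405011 = 0.181561

Final: 0.181561


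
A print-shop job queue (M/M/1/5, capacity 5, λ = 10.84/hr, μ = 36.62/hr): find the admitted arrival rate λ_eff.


ρ = 0.2960; P_K = (1−ρ)ρ^5/(1−ρ^6) = 0.001601
λ_eff = λ(1 − P_K) = 10.84·(1 − 0.001601) = 10.84·0.998399 = 10.8226 /hr

Final: 10.8226 /hr


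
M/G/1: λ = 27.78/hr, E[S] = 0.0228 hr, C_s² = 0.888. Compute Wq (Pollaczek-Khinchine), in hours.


ρ = λ·E[S] = 27.78·0.0228 = 0.6334
E[S²] = E[S]²(1+C_s²) = 0.0228²·(1+0.888) = 0.0009815
Wq = λ·E[S²]/(2(1−ρ)) = 27.78·0.0009815/(2·0.3666) = 0.03718 hr

Final: 0.03718 hr


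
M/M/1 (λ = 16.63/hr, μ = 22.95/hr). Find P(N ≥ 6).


ρ = 16.63/22.95 = 0.7246
P(N ≥ n) = ρ^n = 0.7246^6 = 0.144763

Final: 0.144763


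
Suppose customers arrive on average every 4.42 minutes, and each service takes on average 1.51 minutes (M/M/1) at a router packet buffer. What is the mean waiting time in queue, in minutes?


λ = 60/4.42 = 13.5747 /hr
μ = 60/1.51 = 39.7351 /hr
ρ = λ/μ = 13.5747/39.7351 = 0.3416
Wq = ρ/(μ−λ) = 0.3416/(39.7351−13.5747) = 0.01306 hr
In minutes: 0.01306·60 = 0.7835 min

Final: 0.7835 min


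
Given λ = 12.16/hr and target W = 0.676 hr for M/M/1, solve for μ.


W = 1/(μ−λ) ⇒ μ − λ = 1/W = 1/0.676 = 1.4793
μ = λ + 1/W = 12.16 + 1.4793 = 13.6393 per hr

Final: 13.6393 /hr


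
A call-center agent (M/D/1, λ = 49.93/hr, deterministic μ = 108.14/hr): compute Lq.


ρ = 49.93/108.14 = 0.4617
M/D/1: Lq = ρ²/(2(1−ρ)) = 0.2132/(2·0.5383) = 0.19802

Final: 0.19802


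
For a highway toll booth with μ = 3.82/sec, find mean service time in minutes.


Mean service time = 1/μ = 1/3.82 second = 0.26178 second
In minutes: 0.26178 × 0.0166667 = 0.004363 min

Final: 0.004363 min


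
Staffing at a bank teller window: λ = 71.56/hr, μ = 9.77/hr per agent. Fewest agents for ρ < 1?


Stability requires cμ > λ ⇔ c > λ/μ.
λ/μ = 71.56/9.77 = 7.3245
Minimum integer c = ⌊7.3245⌋ + 1 = 8
Check: 8·9.77 = 78.16 > 71.56, while 7·9.77 = 68.39 ≤ 71.56

Final: 8 servers


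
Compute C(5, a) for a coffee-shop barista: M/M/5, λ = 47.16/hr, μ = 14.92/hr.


a = λ/μ = 3.1609; ρ = a/5 = 0.6322
P₀ = 0.038869 (from M/M/c formula)
C(c,a) = [a^c/(c!(1−ρ))]·P₀ = [315.51853/(120·0.3678)]·0.038869
= 7.14823·0.038869 = 0.277848

Final: 0.277848


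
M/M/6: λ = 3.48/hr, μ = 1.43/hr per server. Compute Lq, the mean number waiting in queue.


a = λ/μ = 2.4336; ρ = a/6 = 0.4056
P₀ = 0.087300
Lq = P₀·a^c·ρ / (c!·(1−ρ)²) = 0.087300·207.71088·0.4056/(720·0.35332)
= 0.02891

Final: 0.02891


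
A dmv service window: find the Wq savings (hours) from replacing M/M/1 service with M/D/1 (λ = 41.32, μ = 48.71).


ρ = 41.32/48.71 = 0.8483
Wq(M/M/1) = ρ/(μ−λ) = 0.8483/7.39 = 0.11479 hr
Wq(M/D/1) = ρ/(2(μ−λ)) = 0.05739 hr
Savings = 0.11479 − 0.05739 = 0.05739 hr

Final: 0.05739 hr


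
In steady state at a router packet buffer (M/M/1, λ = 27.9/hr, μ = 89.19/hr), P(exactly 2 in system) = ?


ρ = 27.9/89.19 = 0.3128
P_n = (1−ρ)·ρ^n = (1 − 0.3128)·0.3128^2 = 0.6872·0.097853 = 0.067243

Final: 0.067243


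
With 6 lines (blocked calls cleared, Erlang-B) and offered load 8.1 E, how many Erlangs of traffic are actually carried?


B(6,8.1) = 0.395160 (Erlang-B)
Carried load = a(1 − B) = 8.1·(1 − 0.395160) = 8.1·0.604840 = 4.8992 E

Final: 4.8992 Erlangs


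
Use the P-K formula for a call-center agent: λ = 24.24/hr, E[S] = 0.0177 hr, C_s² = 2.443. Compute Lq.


ρ = λ·E[S] = 24.24·0.0177 = 0.4290
Lq = ρ²(1+C_s²)/(2(1−ρ)) = 0.1841·(1+2.443)/(2·0.5710)
= 0.1841·3.4430/1.1419 = 0.55503

Final: 0.55503


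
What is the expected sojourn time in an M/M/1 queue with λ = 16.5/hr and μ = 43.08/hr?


W = 1/(μ−λ) = 1/(43.08 − 16.5) = 1/26.58 = 0.03762 hr

Final: 0.03762 hr


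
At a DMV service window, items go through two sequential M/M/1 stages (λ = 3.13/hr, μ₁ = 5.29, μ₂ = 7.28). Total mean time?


Each node sees arrival rate λ = 3.13/hr (tandem ⇒ throughput preserved).
W₁ = 1/(μ₁−λ) = 1/(5.29−3.13) = 0.46296 hr
W₂ = 1/(μ₂−λ) = 1/(7.28−3.13) = 0.24096 hr
W_total = W₁ + W₂ = 0.46296 + 0.24096 = 0.70393 hr

Final: 0.70393 hr


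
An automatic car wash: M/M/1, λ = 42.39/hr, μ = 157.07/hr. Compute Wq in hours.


ρ = 42.39/157.07 = 0.2699
Wq = ρ/(μ−λ) = 0.2699/(157.07 − 42.39) = 0.2699/114.68 = 0.002353 hr

Final: 0.002353 hr


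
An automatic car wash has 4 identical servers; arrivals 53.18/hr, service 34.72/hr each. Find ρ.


ρ = λ/(cμ) = 53.18/(4·34.72) = 53.18/138.88 = 0.3829

Final: 0.3829


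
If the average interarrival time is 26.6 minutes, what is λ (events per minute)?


λ = 1/(interarrival time) in consistent units.
1 minute = 1 min, so λ = 1/26.6 = 0.03759 per minute

Final: 0.03759 /min


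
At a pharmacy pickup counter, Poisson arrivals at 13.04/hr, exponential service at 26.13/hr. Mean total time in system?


W = 1/(μ−λ) = 1/(26.13 − 13.04) = 1/13.09 = 0.07639 hr

Final: 0.07639 hr


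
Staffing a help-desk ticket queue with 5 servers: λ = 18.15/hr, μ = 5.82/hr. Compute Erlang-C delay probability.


a = λ/μ = 3.1186; ρ = a/5 = 0.6237
P₀ = 0.040801 (from M/M/c formula)
C(c,a) = [a^c/(c!(1−ρ))]·P₀ = [294.96346/(120·0.3763)]·0.040801
= 6.53230·0.040801 = 0.266522

Final: 0.266522


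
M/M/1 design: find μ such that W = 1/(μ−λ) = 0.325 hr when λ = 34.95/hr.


W = 1/(μ−λ) ⇒ μ − λ = 1/W = 1/0.325 = 3.0769
μ = λ + 1/W = 34.95 + 3.0769 = 38.0269 per hr

Final: 38.0269 /hr


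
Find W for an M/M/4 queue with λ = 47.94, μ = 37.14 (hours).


a = 1.2908; ρ = 0.3227; P₀ = 0.273742
Lq = P₀·a^c·ρ/(c!(1−ρ)²) = 0.02227
Wq = Lq/λ = 0.02227/47.94 = 0.0004646 hr
W = Wq + 1/μ = 0.0004646 + 0.02693 = 0.02739 hr

Final: 0.02739 hr


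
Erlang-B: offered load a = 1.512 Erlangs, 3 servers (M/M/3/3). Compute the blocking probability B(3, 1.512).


B(c,a) = (a^c/c!) / Σ_{k=0}^{c} a^k/k!
a^3/3! = 0.576108
Σ terms (k=0..3): 1.00000 + 1.51200 + 1.14307 + 0.57611 = 4.231180
B = 0.576108/4.231180 = 0.136158

Final: 0.136158


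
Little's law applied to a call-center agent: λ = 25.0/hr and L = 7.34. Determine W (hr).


W = L/λ = 7.34/25.0 = 0.2936 hr

Final: 0.2936 hr


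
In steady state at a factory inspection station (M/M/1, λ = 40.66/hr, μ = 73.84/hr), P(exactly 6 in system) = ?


ρ = 40.66/73.84 = 0.5507
P_n = (1−ρ)·ρ^n = (1 − 0.5507)·0.5507^6 = 0.4493·0.027878 = 0.012527

Final: 0.012527


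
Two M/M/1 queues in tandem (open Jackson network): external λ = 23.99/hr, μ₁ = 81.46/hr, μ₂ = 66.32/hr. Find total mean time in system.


Each node sees arrival rate λ = 23.99/hr (tandem ⇒ throughput preserved).
W₁ = 1/(μ₁−λ) = 1/(81.46−23.99) = 0.01740 hr
W₂ = 1/(μ₂−λ) = 1/(66.32−23.99) = 0.02362 hr
W_total = W₁ + W₂ = 0.01740 + 0.02362 = 0.04102 hr

Final: 0.04102 hr


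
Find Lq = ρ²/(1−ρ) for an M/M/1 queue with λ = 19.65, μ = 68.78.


ρ = 19.65/68.78 = 0.2857
Lq = ρ²/(1−ρ) = 0.08162/0.7143 = 0.1143

Final: 0.1143


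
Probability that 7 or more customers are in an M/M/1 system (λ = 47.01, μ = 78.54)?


ρ = 47.01/78.54 = 0.5985
P(N ≥ n) = ρ^n = 0.5985^7 = 0.027523

Final: 0.027523


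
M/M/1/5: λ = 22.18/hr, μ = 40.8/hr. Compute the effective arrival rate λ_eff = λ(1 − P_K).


ρ = 0.5436; P_K = (1−ρ)ρ^5/(1−ρ^6) = 0.022242
λ_eff = λ(1 − P_K) = 22.18·(1 − 0.022242) = 22.18·0.977758 = 21.6867 /hr

Final: 21.6867 /hr


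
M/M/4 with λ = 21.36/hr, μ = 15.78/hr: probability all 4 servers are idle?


a = λ/μ = 21.36/15.78 = 1.3536; ρ = a/c = 0.3384
Σ_{k=0}^{3} a^k/k! (terms k=0..3) = 1.00000 + 1.35361 + 0.91613 + 0.41336 = 3.68311
Tail: a^4/(4!(1−ρ)) = 3.35720/(24·0.6616) = 0.21143
P₀ = 1/(3.68311 + 0.21143) = 1/3.89454 = 0.256770

Final: 0.256770


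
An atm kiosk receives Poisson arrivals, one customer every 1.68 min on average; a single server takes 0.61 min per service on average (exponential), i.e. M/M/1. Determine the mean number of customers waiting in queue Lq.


λ = 60/1.68 = 35.7143 /hr
μ = 60/0.61 = 98.3607 /hr
ρ = λ/μ = 35.7143/98.3607 = 0.3631
Lq = ρ²/(1−ρ) = 0.1318/0.6369 = 0.2070

Final: 0.2070


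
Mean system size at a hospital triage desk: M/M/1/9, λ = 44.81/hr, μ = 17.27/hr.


ρ = 44.81/17.27 = 2.5947
L = ρ[1 − (K+1)ρ^K + Kρ^(K+1)] / [(1−ρ)(1−ρ^(K+1))]
Numerator: 2.5947·(1 − 10·5330.199413 + 9·13830.123665) = 184663.174630
Denominator: (-1.5947)·(-13829.123665) = 22052.927952
L = 184663.174630/22052.927952 = 8.3736

Final: 8.3736


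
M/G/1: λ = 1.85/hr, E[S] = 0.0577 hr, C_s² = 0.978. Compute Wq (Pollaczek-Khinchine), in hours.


ρ = λ·E[S] = 1.85·0.0577 = 0.1067
E[S²] = E[S]²(1+C_s²) = 0.0577²·(1+0.978) = 0.006585
Wq = λ·E[S²]/(2(1−ρ)) = 1.85·0.006585/(2·0.8933) = 0.006819 hr

Final: 0.006819 hr


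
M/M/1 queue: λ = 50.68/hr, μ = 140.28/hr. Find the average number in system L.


ρ = λ/μ = 50.68/140.28 = 0.3613
L = ρ/(1−ρ) = 0.3613/(1 − 0.3613) = 0.3613/0.6387 = 0.5656

Final: 0.5656


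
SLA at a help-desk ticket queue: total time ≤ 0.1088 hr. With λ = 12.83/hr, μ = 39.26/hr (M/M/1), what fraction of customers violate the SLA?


W ~ Exponential(μ−λ) for M/M/1.
μ − λ = 39.26 − 12.83 = 26.4300
P(W > t) = e^{−(μ−λ)t} = e^{−2.8756} = 0.056383

Final: 0.056383


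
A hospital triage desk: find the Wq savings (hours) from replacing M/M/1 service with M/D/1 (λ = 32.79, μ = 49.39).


ρ = 32.79/49.39 = 0.6639
Wq(M/M/1) = ρ/(μ−λ) = 0.6639/16.60 = 0.03999 hr
Wq(M/D/1) = ρ/(2(μ−λ)) = 0.02000 hr
Savings = 0.03999 − 0.02000 = 0.02000 hr

Final: 0.02000 hr


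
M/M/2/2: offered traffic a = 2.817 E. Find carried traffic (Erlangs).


B(2,2.817) = 0.509682 (Erlang-B)
Carried load = a(1 − B) = 2.817·(1 − 0.509682) = 2.817·0.490318 = 1.3812 E

Final: 1.3812 Erlangs


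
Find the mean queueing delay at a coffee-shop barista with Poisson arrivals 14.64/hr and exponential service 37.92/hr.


ρ = 14.64/37.92 = 0.3861
Wq = ρ/(μ−λ) = 0.3861/(37.92 − 14.64) = 0.3861/23.28 = 0.01658 hr

Final: 0.01658 hr


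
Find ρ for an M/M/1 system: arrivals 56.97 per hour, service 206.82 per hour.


ρ = λ/μ = 56.97/206.82 = 0.2755

Final: 0.2755


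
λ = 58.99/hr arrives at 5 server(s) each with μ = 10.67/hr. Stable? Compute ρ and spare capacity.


Total capacity cμ = 5·10.67 = 53.35/hr
ρ = λ/(cμ) = 58.99/53.35 = 1.1057
Stable ⇔ ρ < 1: NO
Spare capacity = cμ − λ = 53.35 − 58.99 = -5.64/hr

Final: ρ = 1.1057; unstable; margin = -5.64/hr


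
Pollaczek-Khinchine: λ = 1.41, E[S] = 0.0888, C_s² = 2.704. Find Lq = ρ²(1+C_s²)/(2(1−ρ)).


ρ = λ·E[S] = 1.41·0.0888 = 0.1252
Lq = ρ²(1+C_s²)/(2(1−ρ)) = 0.01568·(1+2.704)/(2·0.8748)
= 0.01568·3.7040/1.7496 = 0.03319

Final: 0.03319


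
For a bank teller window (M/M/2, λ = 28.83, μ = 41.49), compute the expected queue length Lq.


a = λ/μ = 0.6949; ρ = a/2 = 0.3474
P₀ = 0.484304
Lq = P₀·a^c·ρ / (c!·(1−ρ)²) = 0.484304·0.48284·0.3474/(2·0.42584)
= 0.09539

Final: 0.09539


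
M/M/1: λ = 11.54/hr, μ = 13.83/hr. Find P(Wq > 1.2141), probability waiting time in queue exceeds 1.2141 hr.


ρ = 11.54/13.83 = 0.8344
P(Wq > t) = ρ·e^{−(μ−λ)t} = 0.8344·e^{−2.7803}
= 0.8344·0.062021 = 0.051751

Final: 0.051751


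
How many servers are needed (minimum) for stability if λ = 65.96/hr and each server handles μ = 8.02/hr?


Stability requires cμ > λ ⇔ c > λ/μ.
λ/μ = 65.96/8.02 = 8.2244
Minimum integer c = ⌊8.2244⌋ + 1 = 9
Check: 9·8.02 = 72.18 > 65.96, while 8·8.02 = 64.16 ≤ 65.96

Final: 9 servers


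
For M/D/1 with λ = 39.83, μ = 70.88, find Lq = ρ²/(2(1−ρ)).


ρ = 39.83/70.88 = 0.5619
M/D/1: Lq = ρ²/(2(1−ρ)) = 0.3158/(2·0.4381) = 0.36042

Final: 0.36042


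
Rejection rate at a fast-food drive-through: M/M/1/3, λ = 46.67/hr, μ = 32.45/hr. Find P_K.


ρ = λ/μ = 46.67/32.45 = 1.4382
P_K = (1−ρ)ρ^K/(1−ρ^(K+1)) = (-0.4382·2.974879)/(1 − 4.278508)
= -1.303630/-3.278508 = 0.397629

Final: 0.397629


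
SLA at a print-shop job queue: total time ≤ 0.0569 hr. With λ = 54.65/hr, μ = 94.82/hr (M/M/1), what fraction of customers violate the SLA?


W ~ Exponential(μ−λ) for M/M/1.
μ − λ = 94.82 − 54.65 = 40.1700
P(W > t) = e^{−(μ−λ)t} = e^{−2.2857} = 0.101706

Final: 0.101706


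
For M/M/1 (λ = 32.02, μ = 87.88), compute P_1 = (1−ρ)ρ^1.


ρ = 32.02/87.88 = 0.3644
P_n = (1−ρ)·ρ^n = (1 − 0.3644)·0.3644^1 = 0.6356·0.364360 = 0.231602

Final: 0.231602


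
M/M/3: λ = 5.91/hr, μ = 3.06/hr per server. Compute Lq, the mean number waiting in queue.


a = λ/μ = 1.9314; ρ = a/3 = 0.6438
P₀ = 0.122439
Lq = P₀·a^c·ρ / (c!·(1−ρ)²) = 0.122439·7.20441·0.6438/(6·0.12688)
= 0.74593

Final: 0.74593


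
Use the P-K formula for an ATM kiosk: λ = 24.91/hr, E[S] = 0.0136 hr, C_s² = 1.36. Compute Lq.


ρ = λ·E[S] = 24.91·0.0136 = 0.3388
Lq = ρ²(1+C_s²)/(2(1−ρ)) = 0.1148·(1+1.36)/(2·0.6612)
= 0.1148·2.3600/1.3224 = 0.20481

Final: 0.20481


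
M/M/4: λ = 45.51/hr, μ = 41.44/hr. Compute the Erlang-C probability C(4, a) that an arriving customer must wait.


a = λ/μ = 1.0982; ρ = a/4 = 0.2746
P₀ = 0.332717 (from M/M/c formula)
C(c,a) = [a^c/(c!(1−ρ))]·P₀ = [1.45462/(24·0.7254)]·0.332717
= 0.08355·0.332717 = 0.027798

Final: 0.027798


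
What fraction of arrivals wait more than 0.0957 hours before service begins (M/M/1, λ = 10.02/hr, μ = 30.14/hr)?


ρ = 10.02/30.14 = 0.3324
P(Wq > t) = ρ·e^{−(μ−λ)t} = 0.3324·e^{−1.9255}
= 0.3324·0.145805 = 0.048473

Final: 0.048473


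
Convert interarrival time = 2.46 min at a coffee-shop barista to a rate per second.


λ = 1/(interarrival time) in consistent units.
1 second = 0.0166667 min, so λ = 0.0166667/2.46 = 0.006775 per second

Final: 0.006775 /sec


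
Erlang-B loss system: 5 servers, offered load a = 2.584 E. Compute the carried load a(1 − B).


B(5,2.584) = 0.076097 (Erlang-B)
Carried load = a(1 − B) = 2.584·(1 − 0.076097) = 2.584·0.923903 = 2.3874 E

Final: 2.3874 Erlangs


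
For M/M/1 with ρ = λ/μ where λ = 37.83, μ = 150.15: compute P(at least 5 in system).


ρ = 37.83/150.15 = 0.2519
P(N ≥ n) = ρ^n = 0.2519^5 = 0.001015

Final: 0.001015


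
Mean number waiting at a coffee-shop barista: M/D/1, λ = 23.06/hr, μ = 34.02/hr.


ρ = 23.06/34.02 = 0.6778
M/D/1: Lq = ρ²/(2(1−ρ)) = 0.4595/(2·0.3222) = 0.71309

Final: 0.71309


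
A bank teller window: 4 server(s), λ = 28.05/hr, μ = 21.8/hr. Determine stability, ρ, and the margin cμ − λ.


Total capacity cμ = 4·21.8 = 87.20/hr
ρ = λ/(cμ) = 28.05/87.20 = 0.3217
Stable ⇔ ρ < 1: YES
Spare capacity = cμ − λ = 87.20 − 28.05 = 59.15/hr

Final: ρ = 0.3217; stable; margin = 59.15/hr


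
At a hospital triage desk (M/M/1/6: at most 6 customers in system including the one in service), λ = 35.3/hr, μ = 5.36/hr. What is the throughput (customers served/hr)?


ρ = 6.5858; P_K = (1−ρ)ρ^6/(1−ρ^7) = 0.848160
λ_eff = λ(1 − P_K) = 35.3·(1 − 0.848160) = 35.3·0.151840 = 5.3599 /hr

Final: 5.3599 /hr


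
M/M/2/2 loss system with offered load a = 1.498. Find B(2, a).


B(c,a) = (a^c/c!) / Σ_{k=0}^{c} a^k/k!
a^2/2! = 1.122002
Σ terms (k=0..2): 1.00000 + 1.49800 + 1.12200 = 3.620002
B = 1.122002/3.620002 = 0.309945

Final: 0.309945


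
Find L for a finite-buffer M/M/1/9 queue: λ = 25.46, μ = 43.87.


ρ = 25.46/43.87 = 0.5804
L = ρ[1 − (K+1)ρ^K + Kρ^(K+1)] / [(1−ρ)(1−ρ^(K+1))]
Numerator: 0.5804·(1 − 10·0.007468 + 9·0.004334) = 0.559647
Denominator: (0.4196)·(0.995666) = 0.417830
L = 0.559647/0.417830 = 1.3394

Final: 1.3394


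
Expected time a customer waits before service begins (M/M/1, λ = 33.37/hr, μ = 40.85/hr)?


ρ = 33.37/40.85 = 0.8169
Wq = ρ/(μ−λ) = 0.8169/(40.85 − 33.37) = 0.8169/7.48 = 0.1092 hr

Final: 0.1092 hr


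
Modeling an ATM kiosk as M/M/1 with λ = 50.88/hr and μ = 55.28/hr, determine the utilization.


ρ = λ/μ = 50.88/55.28 = 0.9204

Final: 0.9204


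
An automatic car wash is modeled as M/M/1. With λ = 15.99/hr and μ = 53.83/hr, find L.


ρ = λ/μ = 15.99/53.83 = 0.2970
L = ρ/(1−ρ) = 0.2970/(1 − 0.2970) = 0.2970/0.7030 = 0.4226

Final: 0.4226


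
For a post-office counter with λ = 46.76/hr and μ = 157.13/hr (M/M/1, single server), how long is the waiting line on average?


ρ = 46.76/157.13 = 0.2976
Lq = ρ²/(1−ρ) = 0.08856/0.7024 = 0.1261

Final: 0.1261


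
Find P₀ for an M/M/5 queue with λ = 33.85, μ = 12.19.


a = λ/μ = 33.85/12.19 = 2.7769; ρ = a/c = 0.5554
Σ_{k=0}^{4} a^k/k! (terms k=0..4) = 1.00000 + 2.77687 + 3.85549 + 3.56873 + 2.47747 = 13.67856
Tail: a^5/(5!(1−ρ)) = 165.11055/(120·0.4446) = 3.09455
P₀ = 1/(13.67856 + 3.09455) = 1/16.77311 = 0.059619

Final: 0.059619


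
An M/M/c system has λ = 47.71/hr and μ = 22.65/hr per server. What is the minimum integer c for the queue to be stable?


Stability requires cμ > λ ⇔ c > λ/μ.
λ/μ = 47.71/22.65 = 2.1064
Minimum integer c = ⌊2.1064⌋ + 1 = 3
Check: 3·22.65 = 67.95 > 47.71, while 2·22.65 = 45.30 ≤ 47.71

Final: 3 servers


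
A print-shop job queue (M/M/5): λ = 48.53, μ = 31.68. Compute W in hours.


a = 1.5319; ρ = 0.3064; P₀ = 0.215743
Lq = P₀·a^c·ρ/(c!(1−ρ)²) = 0.009658
Wq = Lq/λ = 0.009658/48.53 = 0.0001990 hr
W = Wq + 1/μ = 0.0001990 + 0.03157 = 0.03176 hr

Final: 0.03176 hr


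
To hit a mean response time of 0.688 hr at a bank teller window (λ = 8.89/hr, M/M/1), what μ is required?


W = 1/(μ−λ) ⇒ μ − λ = 1/W = 1/0.688 = 1.4535
μ = λ + 1/W = 8.89 + 1.4535 = 10.3435 per hr

Final: 10.3435 /hr


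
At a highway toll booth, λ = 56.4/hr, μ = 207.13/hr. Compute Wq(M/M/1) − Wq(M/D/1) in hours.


ρ = 56.4/207.13 = 0.2723
Wq(M/M/1) = ρ/(μ−λ) = 0.2723/150.73 = 0.001806 hr
Wq(M/D/1) = ρ/(2(μ−λ)) = 0.0009032 hr
Savings = 0.001806 − 0.0009032 = 0.0009032 hr

Final: 0.0009032 hr


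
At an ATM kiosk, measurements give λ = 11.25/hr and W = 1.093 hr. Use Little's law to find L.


L = λW = 11.25·1.093 = 12.2963

Final: 12.2963


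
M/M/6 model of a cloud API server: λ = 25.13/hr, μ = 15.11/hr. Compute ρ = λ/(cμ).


ρ = λ/(cμ) = 25.13/(6·15.11) = 25.13/90.66 = 0.2772

Final: 0.2772


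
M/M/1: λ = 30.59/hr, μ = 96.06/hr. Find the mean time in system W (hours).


W = 1/(μ−λ) = 1/(96.06 − 30.59) = 1/65.47 = 0.01527 hr

Final: 0.01527 hr


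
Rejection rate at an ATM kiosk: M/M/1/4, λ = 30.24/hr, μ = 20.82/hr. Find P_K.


ρ = λ/μ = 30.24/20.82 = 1.4524
P_K = (1−ρ)ρ^K/(1−ρ^(K+1)) = (-0.4524·4.450453)/(1 − 6.464059)
= -2.013606/-5.464059 = 0.368518

Final: 0.368518


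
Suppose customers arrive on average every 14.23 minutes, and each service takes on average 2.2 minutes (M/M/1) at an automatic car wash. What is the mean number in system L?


λ = 60/14.23 = 4.2164 /hr
μ = 60/2.2 = 27.2727 /hr
ρ = λ/μ = 4.2164/27.2727 = 0.1546
L = ρ/(1−ρ) = 0.1546/0.8454 = 0.1829

Final: 0.1829


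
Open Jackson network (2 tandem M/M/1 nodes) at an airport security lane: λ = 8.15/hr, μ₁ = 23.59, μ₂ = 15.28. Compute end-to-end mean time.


Each node sees arrival rate λ = 8.15/hr (tandem ⇒ throughput preserved).
W₁ = 1/(μ₁−λ) = 1/(23.59−8.15) = 0.06477 hr
W₂ = 1/(μ₂−λ) = 1/(15.28−8.15) = 0.14025 hr
W_total = W₁ + W₂ = 0.06477 + 0.14025 = 0.20502 hr

Final: 0.20502 hr


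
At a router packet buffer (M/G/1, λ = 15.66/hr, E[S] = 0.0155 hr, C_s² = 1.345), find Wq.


ρ = λ·E[S] = 15.66·0.0155 = 0.2427
E[S²] = E[S]²(1+C_s²) = 0.0155²·(1+1.345) = 0.0005634
Wq = λ·E[S²]/(2(1−ρ)) = 15.66·0.0005634/(2·0.7573) = 0.005825 hr

Final: 0.005825 hr


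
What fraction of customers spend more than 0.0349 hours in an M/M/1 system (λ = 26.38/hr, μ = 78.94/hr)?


W ~ Exponential(μ−λ) for M/M/1.
μ − λ = 78.94 − 26.38 = 52.5600
P(W > t) = e^{−(μ−λ)t} = e^{−1.8343} = 0.159718

Final: 0.159718


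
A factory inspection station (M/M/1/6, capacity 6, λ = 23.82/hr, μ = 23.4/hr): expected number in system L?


ρ = 23.82/23.4 = 1.0179
L = ρ[1 − (K+1)ρ^K + Kρ^(K+1)] / [(1−ρ)(1−ρ^(K+1))]
Numerator: 1.0179·(1 − 7·1.112642 + 6·1.132612) = 0.007310
Denominator: (-0.01795)·(-0.132612) = 0.002380
L = 0.007310/0.002380 = 3.0711

Final: 3.0711


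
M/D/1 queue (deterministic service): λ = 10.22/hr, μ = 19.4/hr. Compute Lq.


ρ = 10.22/19.4 = 0.5268
M/D/1: Lq = ρ²/(2(1−ρ)) = 0.2775/(2·0.4732) = 0.29324

Final: 0.29324


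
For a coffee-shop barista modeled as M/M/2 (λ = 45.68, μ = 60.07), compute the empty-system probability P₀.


a = λ/μ = 45.68/60.07 = 0.7604; ρ = a/c = 0.3802
Σ_{k=0}^{1} a^k/k! (terms k=0..1) = 1.00000 + 0.76045 = 1.76045
Tail: a^2/(2!(1−ρ)) = 0.57828/(2·0.6198) = 0.46652
P₀ = 1/(1.76045 + 0.46652) = 1/2.22697 = 0.449041

Final: 0.449041


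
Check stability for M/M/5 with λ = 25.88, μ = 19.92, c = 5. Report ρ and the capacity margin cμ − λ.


Total capacity cμ = 5·19.92 = 99.60/hr
ρ = λ/(cμ) = 25.88/99.60 = 0.2598
Stable ⇔ ρ < 1: YES
Spare capacity = cμ − λ = 99.60 − 25.88 = 73.72/hr

Final: ρ = 0.2598; stable; margin = 73.72/hr


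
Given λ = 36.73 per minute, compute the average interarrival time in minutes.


Mean interarrival time = 1/λ = 1/36.73 minute = 0.02723 minute
In minutes: 0.02723 × 1 = 0.02723 min

Final: 0.02723 min


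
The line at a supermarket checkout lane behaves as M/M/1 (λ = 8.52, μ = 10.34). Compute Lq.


ρ = 8.52/10.34 = 0.8240
Lq = ρ²/(1−ρ) = 0.6790/0.1760 = 3.8573

Final: 3.8573


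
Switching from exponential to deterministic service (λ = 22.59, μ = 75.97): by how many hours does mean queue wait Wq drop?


ρ = 22.59/75.97 = 0.2974
Wq(M/M/1) = ρ/(μ−λ) = 0.2974/53.38 = 0.005571 hr
Wq(M/D/1) = ρ/(2(μ−λ)) = 0.002785 hr
Savings = 0.005571 − 0.002785 = 0.002785 hr

Final: 0.002785 hr


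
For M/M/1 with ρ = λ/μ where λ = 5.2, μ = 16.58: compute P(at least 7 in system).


ρ = 5.2/16.58 = 0.3136
P(N ≥ n) = ρ^n = 0.3136^7 = 0.0002985

Final: 0.0002985


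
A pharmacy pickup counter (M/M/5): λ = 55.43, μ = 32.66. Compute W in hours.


a = 1.6972; ρ = 0.3394; P₀ = 0.182631
Lq = P₀·a^c·ρ/(c!(1−ρ)²) = 0.01667
Wq = Lq/λ = 0.01667/55.43 = 0.0003008 hr
W = Wq + 1/μ = 0.0003008 + 0.03062 = 0.03092 hr

Final: 0.03092 hr


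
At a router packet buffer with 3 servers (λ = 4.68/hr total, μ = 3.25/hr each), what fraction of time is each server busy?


ρ = λ/(cμ) = 4.68/(3·3.25) = 4.68/9.75 = 0.4800

Final: 0.4800


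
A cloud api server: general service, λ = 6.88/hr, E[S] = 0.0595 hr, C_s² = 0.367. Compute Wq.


ρ = λ·E[S] = 6.88·0.0595 = 0.4094
E[S²] = E[S]²(1+C_s²) = 0.0595²·(1+0.367) = 0.004840
Wq = λ·E[S²]/(2(1−ρ)) = 6.88·0.004840/(2·0.5906) = 0.02819 hr

Final: 0.02819 hr


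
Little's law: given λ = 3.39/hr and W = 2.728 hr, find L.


L = λW = 3.39·2.728 = 9.2479

Final: 9.2479


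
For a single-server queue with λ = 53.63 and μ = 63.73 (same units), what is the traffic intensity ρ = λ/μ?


ρ = λ/μ = 53.63/63.73 = 0.8415

Final: 0.8415


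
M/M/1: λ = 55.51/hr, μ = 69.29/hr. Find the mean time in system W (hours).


W = 1/(μ−λ) = 1/(69.29 − 55.51) = 1/13.78 = 0.07257 hr

Final: 0.07257 hr


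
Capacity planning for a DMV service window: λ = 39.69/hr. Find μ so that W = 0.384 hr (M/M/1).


W = 1/(μ−λ) ⇒ μ − λ = 1/W = 1/0.384 = 2.6042
μ = λ + 1/W = 39.69 + 2.6042 = 42.2942 per hr

Final: 42.2942 /hr


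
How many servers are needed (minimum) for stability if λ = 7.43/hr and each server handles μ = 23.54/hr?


Stability requires cμ > λ ⇔ c > λ/μ.
λ/μ = 7.43/23.54 = 0.3156
Minimum integer c = ⌊0.3156⌋ + 1 = 1
Check: 1·23.54 = 23.54 > 7.43, while 0·23.54 = 0.00 ≤ 7.43

Final: 1 servers


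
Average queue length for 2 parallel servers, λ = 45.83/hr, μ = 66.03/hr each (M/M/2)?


a = λ/μ = 0.6941; ρ = a/2 = 0.3470
P₀ = 0.484738
Lq = P₀·a^c·ρ / (c!·(1−ρ)²) = 0.484738·0.48174·0.3470/(2·0.42636)
= 0.09504

Final: 0.09504


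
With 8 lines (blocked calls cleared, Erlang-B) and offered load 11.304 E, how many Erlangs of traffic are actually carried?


B(8,11.304) = 0.395349 (Erlang-B)
Carried load = a(1 − B) = 11.304·(1 − 0.395349) = 11.304·0.604651 = 6.8350 E

Final: 6.8350 Erlangs


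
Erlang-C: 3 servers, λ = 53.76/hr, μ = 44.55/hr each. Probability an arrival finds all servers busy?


a = λ/μ = 1.2067; ρ = a/3 = 0.4022
P₀ = 0.291988 (from M/M/c formula)
C(c,a) = [a^c/(c!(1−ρ))]·P₀ = [1.75725/(6·0.5978)]·0.291988
= 0.48996·0.291988 = 0.143062

Final: 0.143062


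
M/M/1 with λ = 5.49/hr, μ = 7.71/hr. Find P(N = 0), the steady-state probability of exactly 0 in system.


ρ = 5.49/7.71 = 0.7121
P_n = (1−ρ)·ρ^n = (1 − 0.7121)·0.7121^0 = 0.2879·1.000000 = 0.287938

Final: 0.287938


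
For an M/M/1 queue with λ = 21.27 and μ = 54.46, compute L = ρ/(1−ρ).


ρ = λ/μ = 21.27/54.46 = 0.3906
L = ρ/(1−ρ) = 0.3906/(1 − 0.3906) = 0.3906/0.6094 = 0.6409

Final: 0.6409


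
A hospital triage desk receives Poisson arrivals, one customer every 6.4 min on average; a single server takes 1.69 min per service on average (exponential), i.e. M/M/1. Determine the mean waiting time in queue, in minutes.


λ = 60/6.4 = 9.3750 /hr
μ = 60/1.69 = 35.5030 /hr
ρ = λ/μ = 9.3750/35.5030 = 0.2641
Wq = ρ/(μ−λ) = 0.2641/(35.5030−9.3750) = 0.01011 hr
In minutes: 0.01011·60 = 0.6064 min

Final: 0.6064 min


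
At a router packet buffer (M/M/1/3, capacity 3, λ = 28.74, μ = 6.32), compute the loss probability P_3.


ρ = λ/μ = 28.74/6.32 = 4.5475
P_K = (1−ρ)ρ^K/(1−ρ^(K+1)) = (-3.5475·94.039228)/(1 − 427.640415)
= -333.601186/-426.640415 = 0.781926

Final: 0.781926


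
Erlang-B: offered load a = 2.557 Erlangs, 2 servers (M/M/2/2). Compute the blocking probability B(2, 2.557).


B(c,a) = (a^c/c!) / Σ_{k=0}^{c} a^k/k!
a^2/2! = 3.269124
Σ terms (k=0..2): 1.00000 + 2.55700 + 3.26912 = 6.826124
B = 3.269124/6.826124 = 0.478914

Final: 0.478914


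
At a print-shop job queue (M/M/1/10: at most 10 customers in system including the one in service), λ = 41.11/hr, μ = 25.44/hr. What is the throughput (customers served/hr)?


ρ = 1.6160; P_K = (1−ρ)ρ^10/(1−ρ^11) = 0.383125
λ_eff = λ(1 − P_K) = 41.11·(1 − 0.383125) = 41.11·0.616875 = 25.3597 /hr

Final: 25.3597 /hr


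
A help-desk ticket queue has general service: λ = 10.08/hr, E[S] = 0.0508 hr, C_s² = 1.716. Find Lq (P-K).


ρ = λ·E[S] = 10.08·0.0508 = 0.5121
Lq = ρ²(1+C_s²)/(2(1−ρ)) = 0.2622·(1+1.716)/(2·0.4879)
= 0.2622·2.7160/0.9759 = 0.72977

Final: 0.72977


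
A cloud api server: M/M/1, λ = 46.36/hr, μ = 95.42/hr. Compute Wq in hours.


ρ = 46.36/95.42 = 0.4859
Wq = ρ/(μ−λ) = 0.4859/(95.42 − 46.36) = 0.4859/49.06 = 0.009903 hr

Final: 0.009903 hr


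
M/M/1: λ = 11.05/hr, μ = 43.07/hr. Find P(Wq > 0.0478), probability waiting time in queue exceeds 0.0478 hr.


ρ = 11.05/43.07 = 0.2566
P(Wq > t) = ρ·e^{−(μ−λ)t} = 0.2566·e^{−1.5306}
= 0.2566·0.216415 = 0.055523

Final: 0.055523


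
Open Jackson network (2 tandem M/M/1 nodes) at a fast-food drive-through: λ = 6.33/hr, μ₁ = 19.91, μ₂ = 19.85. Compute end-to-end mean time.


Each node sees arrival rate λ = 6.33/hr (tandem ⇒ throughput preserved).
W₁ = 1/(μ₁−λ) = 1/(19.91−6.33) = 0.07364 hr
W₂ = 1/(μ₂−λ) = 1/(19.85−6.33) = 0.07396 hr
W_total = W₁ + W₂ = 0.07364 + 0.07396 = 0.14760 hr

Final: 0.14760 hr


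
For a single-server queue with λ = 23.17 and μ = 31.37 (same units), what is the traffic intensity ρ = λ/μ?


ρ = λ/μ = 23.17/31.37 = 0.7386

Final: 0.7386


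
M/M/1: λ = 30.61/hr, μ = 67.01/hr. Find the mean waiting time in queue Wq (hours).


ρ = 30.61/67.01 = 0.4568
Wq = ρ/(μ−λ) = 0.4568/(67.01 − 30.61) = 0.4568/36.40 = 0.01255 hr

Final: 0.01255 hr


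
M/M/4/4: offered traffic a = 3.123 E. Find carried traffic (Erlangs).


B(4,3.123) = 0.219711 (Erlang-B)
Carried load = a(1 − B) = 3.123·(1 − 0.219711) = 3.123·0.780289 = 2.4368 E

Final: 2.4368 Erlangs


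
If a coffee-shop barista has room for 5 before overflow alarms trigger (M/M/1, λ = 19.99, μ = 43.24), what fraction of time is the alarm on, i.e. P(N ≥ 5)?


ρ = 19.99/43.24 = 0.4623
P(N ≥ n) = ρ^n = 0.4623^5 = 0.021117

Final: 0.021117


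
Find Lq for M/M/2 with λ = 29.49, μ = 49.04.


a = λ/μ = 0.6013; ρ = a/2 = 0.3007
P₀ = 0.537666
Lq = P₀·a^c·ρ / (c!·(1−ρ)²) = 0.537666·0.36162·0.3007/(2·0.48906)
= 0.05977

Final: 0.05977


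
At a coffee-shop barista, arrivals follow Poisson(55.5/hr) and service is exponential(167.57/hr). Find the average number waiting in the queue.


ρ = 55.5/167.57 = 0.3312
Lq = ρ²/(1−ρ) = 0.1097/0.6688 = 0.1640

Final: 0.1640


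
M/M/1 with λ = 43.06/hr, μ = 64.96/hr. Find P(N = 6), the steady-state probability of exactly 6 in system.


ρ = 43.06/64.96 = 0.6629
P_n = (1−ρ)·ρ^n = (1 − 0.6629)·0.6629^6 = 0.3371·0.084834 = 0.028600

Final: 0.028600


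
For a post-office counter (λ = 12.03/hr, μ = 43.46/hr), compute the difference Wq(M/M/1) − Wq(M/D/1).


ρ = 12.03/43.46 = 0.2768
Wq(M/M/1) = ρ/(μ−λ) = 0.2768/31.43 = 0.008807 hr
Wq(M/D/1) = ρ/(2(μ−λ)) = 0.004404 hr
Savings = 0.008807 − 0.004404 = 0.004404 hr

Final: 0.004404 hr


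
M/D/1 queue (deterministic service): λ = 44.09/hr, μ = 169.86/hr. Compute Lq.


ρ = 44.09/169.86 = 0.2596
M/D/1: Lq = ρ²/(2(1−ρ)) = 0.06737/(2·0.7404) = 0.04550

Final: 0.04550


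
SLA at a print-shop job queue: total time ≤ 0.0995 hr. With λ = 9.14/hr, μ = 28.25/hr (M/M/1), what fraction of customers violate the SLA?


W ~ Exponential(μ−λ) for M/M/1.
μ − λ = 28.25 − 9.14 = 19.1100
P(W > t) = e^{−(μ−λ)t} = e^{−1.9014} = 0.149353

Final: 0.149353


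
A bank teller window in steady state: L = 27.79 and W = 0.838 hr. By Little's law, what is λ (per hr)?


λ = L/W = 27.79/0.838 = 33.1623 /hr

Final: 33.1623 /hr


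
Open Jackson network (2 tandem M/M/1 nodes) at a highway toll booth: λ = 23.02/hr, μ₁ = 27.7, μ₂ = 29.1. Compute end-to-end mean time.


Each node sees arrival rate λ = 23.02/hr (tandem ⇒ throughput preserved).
W₁ = 1/(μ₁−λ) = 1/(27.7−23.02) = 0.21368 hr
W₂ = 1/(μ₂−λ) = 1/(29.1−23.02) = 0.16447 hr
W_total = W₁ + W₂ = 0.21368 + 0.16447 = 0.37815 hr

Final: 0.37815 hr


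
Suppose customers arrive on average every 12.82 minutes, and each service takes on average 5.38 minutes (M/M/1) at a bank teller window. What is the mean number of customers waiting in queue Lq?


λ = 60/12.82 = 4.6802 /hr
μ = 60/5.38 = 11.1524 /hr
ρ = λ/μ = 4.6802/11.1524 = 0.4197
Lq = ρ²/(1−ρ) = 0.1761/0.5803 = 0.3035

Final: 0.3035


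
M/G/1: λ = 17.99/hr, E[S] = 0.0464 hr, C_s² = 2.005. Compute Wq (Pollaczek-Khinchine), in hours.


ρ = λ·E[S] = 17.99·0.0464 = 0.8347
E[S²] = E[S]²(1+C_s²) = 0.0464²·(1+2.005) = 0.006470
Wq = λ·E[S²]/(2(1−ρ)) = 17.99·0.006470/(2·0.1653) = 0.35213 hr

Final: 0.35213 hr


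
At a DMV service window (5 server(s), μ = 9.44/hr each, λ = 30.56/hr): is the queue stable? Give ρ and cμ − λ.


Total capacity cμ = 5·9.44 = 47.20/hr
ρ = λ/(cμ) = 30.56/47.20 = 0.6475
Stable ⇔ ρ < 1: YES
Spare capacity = cμ − λ = 47.20 − 30.56 = 16.64/hr

Final: ρ = 0.6475; stable; margin = 16.64/hr


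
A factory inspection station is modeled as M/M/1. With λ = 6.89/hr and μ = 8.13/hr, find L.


ρ = λ/μ = 6.89/8.13 = 0.8475
L = ρ/(1−ρ) = 0.8475/(1 − 0.8475) = 0.8475/0.1525 = 5.5565

Final: 5.5565


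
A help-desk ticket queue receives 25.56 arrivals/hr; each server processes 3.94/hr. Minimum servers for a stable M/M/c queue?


Stability requires cμ > λ ⇔ c > λ/μ.
λ/μ = 25.56/3.94 = 6.4873
Minimum integer c = ⌊6.4873⌋ + 1 = 7
Check: 7·3.94 = 27.58 > 25.56, while 6·3.94 = 23.64 ≤ 25.56

Final: 7 servers


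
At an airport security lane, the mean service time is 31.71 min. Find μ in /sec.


μ = 1/(service time) in consistent units.
1 second = 0.0166667 min, so μ = 0.0166667/31.71 = 0.0005256 per second

Final: 0.0005256 /sec


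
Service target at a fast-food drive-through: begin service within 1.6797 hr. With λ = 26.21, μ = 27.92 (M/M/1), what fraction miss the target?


ρ = 26.21/27.92 = 0.9388
P(Wq > t) = ρ·e^{−(μ−λ)t} = 0.9388·e^{−2.8723}
= 0.9388·0.056569 = 0.053105

Final: 0.053105


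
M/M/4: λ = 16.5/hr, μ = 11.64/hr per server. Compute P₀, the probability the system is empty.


a = λ/μ = 16.5/11.64 = 1.4175; ρ = a/c = 0.3544
Σ_{k=0}^{3} a^k/k! (terms k=0..3) = 1.00000 + 1.41753 + 1.00469 + 0.47472 = 3.89694
Tail: a^4/(4!(1−ρ)) = 4.03761/(24·0.6456) = 0.26058
P₀ = 1/(3.89694 + 0.26058) = 1/4.15752 = 0.240528

Final: 0.240528


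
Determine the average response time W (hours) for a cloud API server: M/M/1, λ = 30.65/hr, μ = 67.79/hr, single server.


W = 1/(μ−λ) = 1/(67.79 − 30.65) = 1/37.14 = 0.02693 hr

Final: 0.02693 hr


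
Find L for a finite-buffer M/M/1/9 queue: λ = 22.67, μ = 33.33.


ρ = 22.67/33.33 = 0.6802
L = ρ[1 − (K+1)ρ^K + Kρ^(K+1)] / [(1−ρ)(1−ρ^(K+1))]
Numerator: 0.6802·(1 − 10·0.031156 + 9·0.021192) = 0.597977
Denominator: (0.3198)·(0.978808) = 0.313054
L = 0.597977/0.313054 = 1.9101

Final: 1.9101


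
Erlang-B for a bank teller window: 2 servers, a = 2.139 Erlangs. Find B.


B(c,a) = (a^c/c!) / Σ_{k=0}^{c} a^k/k!
a^2/2! = 2.287660
Σ terms (k=0..2): 1.00000 + 2.13900 + 2.28766 = 5.426660
B = 2.287660/5.426660 = 0.421560

Final: 0.421560


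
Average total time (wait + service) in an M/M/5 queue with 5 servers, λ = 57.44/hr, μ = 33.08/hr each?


a = 1.7364; ρ = 0.3473; P₀ = 0.175537
Lq = P₀·a^c·ρ/(c!(1−ρ)²) = 0.01882
Wq = Lq/λ = 0.01882/57.44 = 0.0003277 hr
W = Wq + 1/μ = 0.0003277 + 0.03023 = 0.03056 hr

Final: 0.03056 hr


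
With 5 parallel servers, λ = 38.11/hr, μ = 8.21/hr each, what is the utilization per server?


ρ = λ/(cμ) = 38.11/(5·8.21) = 38.11/41.05 = 0.9284

Final: 0.9284


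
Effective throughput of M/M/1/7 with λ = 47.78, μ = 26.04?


ρ = 1.8349; P_K = (1−ρ)ρ^7/(1−ρ^8) = 0.458571
λ_eff = λ(1 − P_K) = 47.78·(1 − 0.458571) = 47.78·0.541429 = 25.8695 /hr

Final: 25.8695 /hr


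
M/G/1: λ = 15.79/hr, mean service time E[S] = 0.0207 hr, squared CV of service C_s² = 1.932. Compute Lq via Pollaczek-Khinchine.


ρ = λ·E[S] = 15.79·0.0207 = 0.3269
Lq = ρ²(1+C_s²)/(2(1−ρ)) = 0.1068·(1+1.932)/(2·0.6731)
= 0.1068·2.9320/1.3463 = 0.23266

Final: 0.23266


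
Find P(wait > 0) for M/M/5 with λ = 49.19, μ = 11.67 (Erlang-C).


a = λ/μ = 4.2151; ρ = a/5 = 0.8430
P₀ = 0.009061 (from M/M/c formula)
C(c,a) = [a^c/(c!(1−ρ))]·P₀ = [1330.54581/(120·0.1570)]·0.009061
= 70.63078·0.009061 = 0.639983

Final: 0.639983


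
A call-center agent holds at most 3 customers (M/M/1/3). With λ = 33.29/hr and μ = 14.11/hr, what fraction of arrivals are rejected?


ρ = λ/μ = 33.29/14.11 = 2.3593
P_K = (1−ρ)ρ^K/(1−ρ^(K+1)) = (-1.3593·13.132891)/(1 − 30.984688)
= -17.851797/-29.984688 = 0.595364

Final: 0.595364


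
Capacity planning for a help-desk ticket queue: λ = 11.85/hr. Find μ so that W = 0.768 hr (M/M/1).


W = 1/(μ−λ) ⇒ μ − λ = 1/W = 1/0.768 = 1.3021
μ = λ + 1/W = 11.85 + 1.3021 = 13.1521 per hr

Final: 13.1521 /hr


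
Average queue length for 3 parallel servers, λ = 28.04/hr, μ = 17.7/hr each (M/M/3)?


a = λ/μ = 1.5842; ρ = a/3 = 0.5281
P₀ = 0.190730
Lq = P₀·a^c·ρ / (c!·(1−ρ)²) = 0.190730·3.97571·0.5281/(6·0.22273)
= 0.29963

Final: 0.29963


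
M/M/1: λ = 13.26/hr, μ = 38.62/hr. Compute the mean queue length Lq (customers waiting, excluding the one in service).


ρ = 13.26/38.62 = 0.3433
Lq = ρ²/(1−ρ) = 0.1179/0.6567 = 0.1795

Final: 0.1795


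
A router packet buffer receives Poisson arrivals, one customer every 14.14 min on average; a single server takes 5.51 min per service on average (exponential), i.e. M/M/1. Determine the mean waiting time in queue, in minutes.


λ = 60/14.14 = 4.2433 /hr
μ = 60/5.51 = 10.8893 /hr
ρ = λ/μ = 4.2433/10.8893 = 0.3897
Wq = ρ/(μ−λ) = 0.3897/(10.8893−4.2433) = 0.05863 hr
In minutes: 0.05863·60 = 3.518 min

Final: 3.518 min


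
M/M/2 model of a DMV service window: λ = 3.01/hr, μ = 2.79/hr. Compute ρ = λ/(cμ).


ρ = λ/(cμ) = 3.01/(2·2.79) = 3.01/5.58 = 0.5394

Final: 0.5394


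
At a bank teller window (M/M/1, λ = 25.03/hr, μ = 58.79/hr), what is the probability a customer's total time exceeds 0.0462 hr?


W ~ Exponential(μ−λ) for M/M/1.
μ − λ = 58.79 − 25.03 = 33.7600
P(W > t) = e^{−(μ−λ)t} = e^{−1.5597} = 0.210197

Final: 0.210197
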